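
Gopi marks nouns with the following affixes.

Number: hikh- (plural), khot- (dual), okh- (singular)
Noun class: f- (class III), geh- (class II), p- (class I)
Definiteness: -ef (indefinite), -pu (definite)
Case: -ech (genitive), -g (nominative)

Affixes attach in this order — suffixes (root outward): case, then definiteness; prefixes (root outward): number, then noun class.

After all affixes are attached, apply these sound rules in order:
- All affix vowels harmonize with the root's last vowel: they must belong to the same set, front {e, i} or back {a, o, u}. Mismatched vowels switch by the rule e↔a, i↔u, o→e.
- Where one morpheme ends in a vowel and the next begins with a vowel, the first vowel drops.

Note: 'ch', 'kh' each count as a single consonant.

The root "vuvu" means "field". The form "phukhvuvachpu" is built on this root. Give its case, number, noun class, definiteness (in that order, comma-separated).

Segment: p-hikh-vuvu-ech-pu.
case: -ech → genitive.
number: hikh- → plural.
noun class: p- → class I.
definiteness: -pu → definite.

genitive, plural, class I, definite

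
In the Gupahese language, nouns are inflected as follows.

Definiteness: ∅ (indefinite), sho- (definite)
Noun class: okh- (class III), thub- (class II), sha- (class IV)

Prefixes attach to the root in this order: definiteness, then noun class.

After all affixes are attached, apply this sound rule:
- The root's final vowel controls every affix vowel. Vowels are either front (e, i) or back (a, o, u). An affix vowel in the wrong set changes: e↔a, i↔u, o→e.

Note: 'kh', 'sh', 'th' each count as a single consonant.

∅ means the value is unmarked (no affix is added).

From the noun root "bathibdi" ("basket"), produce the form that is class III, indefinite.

ekhbathibdi

definiteness = indefinite: zero marking, form stays bathibdi.
Attach noun class class III okh- → okhbathibdi.
Apply vowel harmony: okhbathibdi → ekhbathibdi.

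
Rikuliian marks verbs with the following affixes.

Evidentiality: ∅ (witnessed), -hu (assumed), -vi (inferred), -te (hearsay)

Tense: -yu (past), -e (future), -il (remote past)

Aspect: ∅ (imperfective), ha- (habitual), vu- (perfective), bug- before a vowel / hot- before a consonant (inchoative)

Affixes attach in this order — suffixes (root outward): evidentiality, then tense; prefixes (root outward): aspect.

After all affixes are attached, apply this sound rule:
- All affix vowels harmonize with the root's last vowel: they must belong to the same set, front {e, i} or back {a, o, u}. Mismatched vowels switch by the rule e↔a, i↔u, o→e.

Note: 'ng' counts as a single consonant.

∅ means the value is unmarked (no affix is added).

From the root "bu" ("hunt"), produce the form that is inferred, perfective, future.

vubuvua

Attach evidentiality inferred -vi → buvi.
Attach aspect perfective vu- → vubuvi.
Attach tense future -e → vubuvie.
Apply vowel harmony: vubuvie → vubuvua.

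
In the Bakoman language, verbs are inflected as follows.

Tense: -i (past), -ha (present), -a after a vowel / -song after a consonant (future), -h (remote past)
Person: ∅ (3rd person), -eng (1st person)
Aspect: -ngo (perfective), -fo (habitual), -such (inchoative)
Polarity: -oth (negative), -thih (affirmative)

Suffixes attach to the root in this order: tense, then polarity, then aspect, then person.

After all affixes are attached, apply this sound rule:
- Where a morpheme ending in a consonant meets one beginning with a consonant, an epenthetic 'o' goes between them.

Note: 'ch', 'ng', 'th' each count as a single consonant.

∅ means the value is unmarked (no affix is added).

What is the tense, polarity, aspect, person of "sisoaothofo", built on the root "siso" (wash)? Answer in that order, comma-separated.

Segment: siso-a-oth-fo.
tense: -a/song → future.
polarity: -oth → negative.
aspect: -fo → habitual.
person: ∅ → 3rd person.

future, negative, habitual, 3rd person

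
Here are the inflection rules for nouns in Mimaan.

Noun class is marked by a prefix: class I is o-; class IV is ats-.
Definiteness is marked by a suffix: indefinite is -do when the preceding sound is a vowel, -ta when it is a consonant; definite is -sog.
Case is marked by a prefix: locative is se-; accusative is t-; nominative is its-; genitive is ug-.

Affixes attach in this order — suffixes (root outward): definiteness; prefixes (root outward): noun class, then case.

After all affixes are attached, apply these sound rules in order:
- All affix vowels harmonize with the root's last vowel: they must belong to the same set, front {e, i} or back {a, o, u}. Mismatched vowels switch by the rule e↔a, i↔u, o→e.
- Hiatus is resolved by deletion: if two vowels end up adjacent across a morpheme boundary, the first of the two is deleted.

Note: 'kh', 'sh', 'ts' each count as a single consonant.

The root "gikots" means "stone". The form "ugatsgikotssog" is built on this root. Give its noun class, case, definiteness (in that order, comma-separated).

Segment: ug-ats-gikots-sog.
noun class: ats- → class IV.
case: ug- → genitive.
definiteness: -sog → definite.

class IV, genitive, definite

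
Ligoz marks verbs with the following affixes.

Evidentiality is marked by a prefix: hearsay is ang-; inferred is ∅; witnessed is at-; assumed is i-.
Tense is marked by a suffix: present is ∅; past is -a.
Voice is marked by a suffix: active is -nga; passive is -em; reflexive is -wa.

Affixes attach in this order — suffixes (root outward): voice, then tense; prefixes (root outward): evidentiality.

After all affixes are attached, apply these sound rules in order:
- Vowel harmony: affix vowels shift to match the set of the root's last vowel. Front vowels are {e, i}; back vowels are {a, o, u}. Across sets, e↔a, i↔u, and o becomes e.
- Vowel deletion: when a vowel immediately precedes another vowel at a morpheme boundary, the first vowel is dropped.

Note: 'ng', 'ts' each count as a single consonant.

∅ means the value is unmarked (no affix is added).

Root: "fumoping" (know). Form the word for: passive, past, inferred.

evidentiality = inferred: zero marking, form stays fumoping.
Attach voice passive -em → fumopingem.
Attach tense past -a → fumopingema.
Apply vowel harmony: fumopingema → fumopingeme.
Vowel deletion: no change.

fumopingeme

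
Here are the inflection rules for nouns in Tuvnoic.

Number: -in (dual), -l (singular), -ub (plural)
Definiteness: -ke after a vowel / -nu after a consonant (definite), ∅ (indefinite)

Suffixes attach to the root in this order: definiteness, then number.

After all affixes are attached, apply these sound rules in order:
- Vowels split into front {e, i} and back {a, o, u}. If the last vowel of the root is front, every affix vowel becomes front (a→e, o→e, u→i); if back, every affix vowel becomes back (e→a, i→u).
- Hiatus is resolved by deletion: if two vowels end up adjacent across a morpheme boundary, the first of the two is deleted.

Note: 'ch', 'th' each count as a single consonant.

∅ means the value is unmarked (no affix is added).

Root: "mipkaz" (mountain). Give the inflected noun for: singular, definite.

mipkaznul

Attach definiteness definite -nu (after consonant 'z') → mipkaznu.
Attach number singular -l → mipkaznul.
Vowel harmony: no change.
Vowel deletion: no change.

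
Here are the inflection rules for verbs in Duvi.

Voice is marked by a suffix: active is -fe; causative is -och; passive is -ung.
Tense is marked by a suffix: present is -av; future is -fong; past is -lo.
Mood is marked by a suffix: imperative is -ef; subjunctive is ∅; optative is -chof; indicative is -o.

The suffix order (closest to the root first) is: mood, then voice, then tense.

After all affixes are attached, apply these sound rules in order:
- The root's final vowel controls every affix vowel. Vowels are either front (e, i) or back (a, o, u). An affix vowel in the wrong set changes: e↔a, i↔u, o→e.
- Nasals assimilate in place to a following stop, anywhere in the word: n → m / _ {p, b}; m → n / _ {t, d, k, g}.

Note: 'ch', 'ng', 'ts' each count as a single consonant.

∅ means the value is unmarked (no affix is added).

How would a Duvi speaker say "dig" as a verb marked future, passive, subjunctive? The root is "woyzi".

woyziingfeng

mood = subjunctive: zero marking, form stays woyzi.
Attach voice passive -ung → woyziung.
Attach tense future -fong → woyziungfong.
Apply vowel harmony: woyziungfong → woyziingfeng.
Nasal assimilation: no change.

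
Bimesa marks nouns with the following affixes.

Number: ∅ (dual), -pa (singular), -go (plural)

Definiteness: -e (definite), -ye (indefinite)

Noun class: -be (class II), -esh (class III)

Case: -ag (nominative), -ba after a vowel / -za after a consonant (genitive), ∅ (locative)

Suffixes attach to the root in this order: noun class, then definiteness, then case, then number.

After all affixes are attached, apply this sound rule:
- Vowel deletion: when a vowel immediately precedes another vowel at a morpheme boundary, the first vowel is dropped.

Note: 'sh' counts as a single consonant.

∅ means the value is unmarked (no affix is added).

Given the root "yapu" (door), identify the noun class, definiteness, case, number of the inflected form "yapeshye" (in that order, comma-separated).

Segment: yapu-esh-ye.
noun class: -esh → class III.
definiteness: -ye → indefinite.
case: ∅ → locative.
number: ∅ → dual.

class III, indefinite, locative, dual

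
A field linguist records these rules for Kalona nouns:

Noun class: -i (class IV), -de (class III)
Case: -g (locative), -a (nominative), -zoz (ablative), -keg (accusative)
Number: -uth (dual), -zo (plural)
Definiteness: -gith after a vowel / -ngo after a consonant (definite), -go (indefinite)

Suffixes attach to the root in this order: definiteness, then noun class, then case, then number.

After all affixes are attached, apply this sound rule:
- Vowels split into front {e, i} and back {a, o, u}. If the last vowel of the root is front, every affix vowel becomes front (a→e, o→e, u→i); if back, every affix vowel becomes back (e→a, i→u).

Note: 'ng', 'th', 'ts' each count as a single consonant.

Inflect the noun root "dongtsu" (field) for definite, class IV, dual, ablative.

dongtsuguthuzozuth

Attach definiteness definite -gith (after vowel 'u') → dongtsugith.
Attach noun class class IV -i → dongtsugithi.
Attach case ablative -zoz → dongtsugithizoz.
Attach number dual -uth → dongtsugithizozuth.
Apply vowel harmony: dongtsugithizozuth → dongtsuguthuzozuth.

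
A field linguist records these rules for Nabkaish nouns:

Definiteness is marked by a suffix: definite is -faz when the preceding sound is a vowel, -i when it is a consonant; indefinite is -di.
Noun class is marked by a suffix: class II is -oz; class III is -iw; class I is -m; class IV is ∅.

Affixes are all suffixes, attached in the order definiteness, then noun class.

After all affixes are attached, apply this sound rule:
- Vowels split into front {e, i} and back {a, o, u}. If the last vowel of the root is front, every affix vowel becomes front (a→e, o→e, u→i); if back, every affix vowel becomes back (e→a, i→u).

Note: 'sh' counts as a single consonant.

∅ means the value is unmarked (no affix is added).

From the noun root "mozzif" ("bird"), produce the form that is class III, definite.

Attach definiteness definite -i (after consonant 'f') → mozzifi.
Attach noun class class III -iw → mozzifiiw.
Vowel harmony: no change.

mozzifiiw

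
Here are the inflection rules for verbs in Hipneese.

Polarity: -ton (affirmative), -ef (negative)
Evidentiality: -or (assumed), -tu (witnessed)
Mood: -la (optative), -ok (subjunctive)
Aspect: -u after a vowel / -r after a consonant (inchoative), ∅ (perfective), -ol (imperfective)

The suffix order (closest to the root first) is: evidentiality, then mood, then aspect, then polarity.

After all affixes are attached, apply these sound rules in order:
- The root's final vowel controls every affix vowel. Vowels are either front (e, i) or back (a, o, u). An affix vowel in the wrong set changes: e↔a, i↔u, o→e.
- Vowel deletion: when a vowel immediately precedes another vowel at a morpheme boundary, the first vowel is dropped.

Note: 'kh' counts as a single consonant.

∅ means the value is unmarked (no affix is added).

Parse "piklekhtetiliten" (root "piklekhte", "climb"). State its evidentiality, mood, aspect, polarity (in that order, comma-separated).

Segment: piklekhte-tu-la-u-ton.
evidentiality: -tu → witnessed.
mood: -la → optative.
aspect: -u/r → inchoative.
polarity: -ton → affirmative.

witnessed, optative, inchoative, affirmative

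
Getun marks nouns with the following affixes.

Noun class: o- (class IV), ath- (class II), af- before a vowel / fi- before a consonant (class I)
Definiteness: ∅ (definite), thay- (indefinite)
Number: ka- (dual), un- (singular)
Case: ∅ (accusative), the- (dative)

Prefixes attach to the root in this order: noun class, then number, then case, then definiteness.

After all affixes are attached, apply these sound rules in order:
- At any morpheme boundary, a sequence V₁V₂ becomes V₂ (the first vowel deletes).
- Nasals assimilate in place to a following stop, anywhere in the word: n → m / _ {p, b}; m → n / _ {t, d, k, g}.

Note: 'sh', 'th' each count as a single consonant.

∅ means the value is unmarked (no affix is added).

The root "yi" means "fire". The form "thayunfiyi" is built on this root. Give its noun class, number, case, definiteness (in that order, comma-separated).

class I, singular, accusative, indefinite

Segment: thay-un-fi-yi.
noun class: af/fi- → class I.
number: un- → singular.
case: ∅ → accusative.
definiteness: thay- → indefinite.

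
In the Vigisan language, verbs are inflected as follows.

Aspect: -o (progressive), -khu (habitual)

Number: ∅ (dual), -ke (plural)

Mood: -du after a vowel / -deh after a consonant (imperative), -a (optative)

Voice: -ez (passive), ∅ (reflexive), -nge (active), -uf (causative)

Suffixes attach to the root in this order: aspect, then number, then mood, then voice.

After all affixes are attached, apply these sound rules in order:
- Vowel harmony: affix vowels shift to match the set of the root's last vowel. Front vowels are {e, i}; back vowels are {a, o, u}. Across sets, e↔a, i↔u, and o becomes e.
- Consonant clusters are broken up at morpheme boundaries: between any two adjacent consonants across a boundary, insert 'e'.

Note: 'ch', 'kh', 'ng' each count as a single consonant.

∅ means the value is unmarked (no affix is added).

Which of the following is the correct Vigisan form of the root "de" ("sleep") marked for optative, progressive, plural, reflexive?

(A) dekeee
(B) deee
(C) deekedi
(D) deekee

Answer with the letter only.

D

Attach aspect progressive -o → deo.
Attach number plural -ke → deoke.
Attach mood optative -a → deokea.
voice = reflexive: zero marking, form stays deokea.
Apply vowel harmony: deokea → deekee.
Epenthesis: no change.
So the correct form is deekee, option (D).
(C) deekedi is wrong: it uses imperative instead of optative for mood.
(A) dekeee is wrong: it has the affixes in the wrong order.
(B) deee is wrong: it uses dual instead of plural for number.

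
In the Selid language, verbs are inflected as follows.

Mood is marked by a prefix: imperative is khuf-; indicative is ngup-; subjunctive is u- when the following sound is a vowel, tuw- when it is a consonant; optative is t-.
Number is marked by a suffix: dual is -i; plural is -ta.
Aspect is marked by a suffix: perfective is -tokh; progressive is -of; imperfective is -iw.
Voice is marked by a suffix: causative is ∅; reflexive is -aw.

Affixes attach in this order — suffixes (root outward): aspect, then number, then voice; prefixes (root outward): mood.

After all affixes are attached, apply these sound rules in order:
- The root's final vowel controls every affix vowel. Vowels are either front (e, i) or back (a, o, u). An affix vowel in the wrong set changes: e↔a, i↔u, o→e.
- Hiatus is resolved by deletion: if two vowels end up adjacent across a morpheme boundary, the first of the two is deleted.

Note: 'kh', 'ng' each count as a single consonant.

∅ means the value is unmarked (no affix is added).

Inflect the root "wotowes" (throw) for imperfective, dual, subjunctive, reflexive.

Attach aspect imperfective -iw → wotowesiw.
Attach number dual -i → wotowesiwi.
Attach mood subjunctive tuw- (before consonant 'w') → tuwwotowesiwi.
Attach voice reflexive -aw → tuwwotowesiwiaw.
Apply vowel harmony: tuwwotowesiwiaw → tiwwotowesiwiew.
Apply vowel deletion: tiwwotowesiwiew → tiwwotowesiwew.

tiwwotowesiwew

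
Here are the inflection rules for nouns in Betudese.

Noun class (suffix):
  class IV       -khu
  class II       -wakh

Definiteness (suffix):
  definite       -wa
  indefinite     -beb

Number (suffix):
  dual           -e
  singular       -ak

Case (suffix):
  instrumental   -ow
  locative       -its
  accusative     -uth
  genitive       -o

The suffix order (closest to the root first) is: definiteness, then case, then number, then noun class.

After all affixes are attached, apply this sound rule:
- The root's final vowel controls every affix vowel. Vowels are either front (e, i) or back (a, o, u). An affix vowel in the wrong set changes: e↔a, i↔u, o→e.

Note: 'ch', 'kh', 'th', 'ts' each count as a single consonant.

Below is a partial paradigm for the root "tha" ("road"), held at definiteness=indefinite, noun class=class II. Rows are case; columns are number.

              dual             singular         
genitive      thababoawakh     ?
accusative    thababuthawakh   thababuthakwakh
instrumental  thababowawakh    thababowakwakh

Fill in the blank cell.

Attach definiteness indefinite -beb → thabeb.
Attach case genitive -o → thabebo.
Attach number singular -ak → thabeboak.
Attach noun class class II -wakh → thabeboakwakh.
Apply vowel harmony: thabeboakwakh → thababoakwakh.

thababoakwakh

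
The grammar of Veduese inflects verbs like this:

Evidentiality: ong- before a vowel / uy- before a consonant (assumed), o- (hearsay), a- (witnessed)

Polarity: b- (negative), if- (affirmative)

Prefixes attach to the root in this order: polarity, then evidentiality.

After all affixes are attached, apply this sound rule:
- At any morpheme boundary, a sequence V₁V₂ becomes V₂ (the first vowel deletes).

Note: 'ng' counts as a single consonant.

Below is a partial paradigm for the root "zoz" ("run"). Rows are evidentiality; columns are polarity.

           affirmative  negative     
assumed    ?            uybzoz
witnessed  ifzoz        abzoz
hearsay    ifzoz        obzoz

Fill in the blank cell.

ongifzoz

Attach polarity affirmative if- → ifzoz.
Attach evidentiality assumed ong- (before vowel 'i') → ongifzoz.
Vowel deletion: no change.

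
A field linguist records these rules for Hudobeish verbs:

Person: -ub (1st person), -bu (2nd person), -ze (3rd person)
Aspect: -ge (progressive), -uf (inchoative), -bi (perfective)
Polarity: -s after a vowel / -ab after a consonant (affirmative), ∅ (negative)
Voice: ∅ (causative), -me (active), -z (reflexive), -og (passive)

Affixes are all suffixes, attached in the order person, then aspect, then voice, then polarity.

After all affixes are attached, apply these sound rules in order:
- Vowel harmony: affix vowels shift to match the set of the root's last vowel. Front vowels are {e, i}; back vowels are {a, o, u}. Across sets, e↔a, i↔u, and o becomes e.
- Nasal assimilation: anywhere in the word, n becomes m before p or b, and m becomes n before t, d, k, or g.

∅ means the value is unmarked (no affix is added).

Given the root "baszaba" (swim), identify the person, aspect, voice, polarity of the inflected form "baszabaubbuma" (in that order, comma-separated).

1st person, perfective, active, negative

Segment: baszaba-ub-bi-me.
person: -ub → 1st person.
aspect: -bi → perfective.
voice: -me → active.
polarity: ∅ → negative.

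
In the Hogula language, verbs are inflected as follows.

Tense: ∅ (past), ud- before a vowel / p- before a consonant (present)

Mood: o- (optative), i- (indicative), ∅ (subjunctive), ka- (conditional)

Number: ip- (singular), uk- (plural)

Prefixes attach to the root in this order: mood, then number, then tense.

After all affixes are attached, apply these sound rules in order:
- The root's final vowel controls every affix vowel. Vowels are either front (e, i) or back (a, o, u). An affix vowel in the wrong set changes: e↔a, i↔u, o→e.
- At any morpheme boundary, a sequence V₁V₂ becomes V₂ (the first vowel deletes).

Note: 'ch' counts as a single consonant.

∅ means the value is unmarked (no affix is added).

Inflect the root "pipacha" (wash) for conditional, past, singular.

upkapipacha

Attach mood conditional ka- → kapipacha.
Attach number singular ip- → ipkapipacha.
tense = past: zero marking, form stays ipkapipacha.
Apply vowel harmony: ipkapipacha → upkapipacha.
Vowel deletion: no change.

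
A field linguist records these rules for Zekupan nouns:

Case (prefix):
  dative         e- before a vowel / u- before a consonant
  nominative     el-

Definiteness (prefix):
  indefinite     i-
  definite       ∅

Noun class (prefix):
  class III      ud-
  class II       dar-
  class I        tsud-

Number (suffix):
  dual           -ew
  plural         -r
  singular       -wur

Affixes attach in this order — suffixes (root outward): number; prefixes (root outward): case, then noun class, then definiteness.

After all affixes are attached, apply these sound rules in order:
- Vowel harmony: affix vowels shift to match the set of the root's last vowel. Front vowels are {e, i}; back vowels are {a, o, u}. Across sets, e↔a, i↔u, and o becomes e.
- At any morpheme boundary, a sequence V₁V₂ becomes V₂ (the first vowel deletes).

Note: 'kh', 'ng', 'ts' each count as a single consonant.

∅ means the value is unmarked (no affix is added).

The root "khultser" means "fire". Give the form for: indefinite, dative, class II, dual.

iderikhultserew

Attach case dative u- (before consonant 'kh') → ukhultser.
Attach noun class class II dar- → darukhultser.
Attach number dual -ew → darukhultserew.
Attach definiteness indefinite i- → idarukhultserew.
Apply vowel harmony: idarukhultserew → iderikhultserew.
Vowel deletion: no change.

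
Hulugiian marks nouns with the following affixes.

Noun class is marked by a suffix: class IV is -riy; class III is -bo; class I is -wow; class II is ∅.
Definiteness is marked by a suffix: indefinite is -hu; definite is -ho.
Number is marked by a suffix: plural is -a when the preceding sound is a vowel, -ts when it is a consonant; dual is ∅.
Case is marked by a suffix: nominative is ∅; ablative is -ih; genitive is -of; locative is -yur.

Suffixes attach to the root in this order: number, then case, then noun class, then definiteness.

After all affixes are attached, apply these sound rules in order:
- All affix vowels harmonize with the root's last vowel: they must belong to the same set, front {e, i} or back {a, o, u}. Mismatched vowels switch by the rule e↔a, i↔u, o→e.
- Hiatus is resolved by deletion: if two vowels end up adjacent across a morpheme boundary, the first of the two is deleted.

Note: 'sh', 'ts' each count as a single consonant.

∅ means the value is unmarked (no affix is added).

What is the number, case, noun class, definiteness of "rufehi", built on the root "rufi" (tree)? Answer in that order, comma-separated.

Segment: rufi-a-hu.
number: -a/ts → plural.
case: ∅ → nominative.
noun class: ∅ → class II.
definiteness: -hu → indefinite.

plural, nominative, class II, indefinite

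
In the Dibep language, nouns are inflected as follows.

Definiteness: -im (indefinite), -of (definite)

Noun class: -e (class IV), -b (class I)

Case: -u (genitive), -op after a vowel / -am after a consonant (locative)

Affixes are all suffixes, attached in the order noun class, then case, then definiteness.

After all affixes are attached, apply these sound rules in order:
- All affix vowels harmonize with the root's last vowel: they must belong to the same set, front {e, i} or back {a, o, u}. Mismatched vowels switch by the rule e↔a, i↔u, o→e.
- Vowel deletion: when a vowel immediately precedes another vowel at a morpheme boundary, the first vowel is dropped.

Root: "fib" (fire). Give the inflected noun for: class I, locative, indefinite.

fibbemim

Attach noun class class I -b → fibb.
Attach case locative -am (after consonant 'b') → fibbam.
Attach definiteness indefinite -im → fibbamim.
Apply vowel harmony: fibbamim → fibbemim.
Vowel deletion: no change.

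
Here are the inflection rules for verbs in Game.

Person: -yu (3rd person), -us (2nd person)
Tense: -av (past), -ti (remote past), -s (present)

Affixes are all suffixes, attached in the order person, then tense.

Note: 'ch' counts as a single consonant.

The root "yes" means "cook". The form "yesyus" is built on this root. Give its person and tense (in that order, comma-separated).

3rd person, present

Segment: yes-yu-s.
person: -yu → 3rd person.
tense: -s → present.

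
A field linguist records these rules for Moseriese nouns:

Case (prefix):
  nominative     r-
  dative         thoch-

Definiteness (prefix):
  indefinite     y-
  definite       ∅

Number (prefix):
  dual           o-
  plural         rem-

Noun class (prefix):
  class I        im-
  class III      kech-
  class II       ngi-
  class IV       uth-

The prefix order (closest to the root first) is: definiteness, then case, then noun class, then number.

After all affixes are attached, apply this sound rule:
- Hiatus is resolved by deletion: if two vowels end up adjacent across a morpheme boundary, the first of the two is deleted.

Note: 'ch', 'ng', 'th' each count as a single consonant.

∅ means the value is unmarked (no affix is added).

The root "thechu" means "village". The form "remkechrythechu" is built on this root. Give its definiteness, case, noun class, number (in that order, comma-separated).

Segment: rem-kech-r-y-thechu.
definiteness: y- → indefinite.
case: r- → nominative.
noun class: kech- → class III.
number: rem- → plural.

indefinite, nominative, class III, plural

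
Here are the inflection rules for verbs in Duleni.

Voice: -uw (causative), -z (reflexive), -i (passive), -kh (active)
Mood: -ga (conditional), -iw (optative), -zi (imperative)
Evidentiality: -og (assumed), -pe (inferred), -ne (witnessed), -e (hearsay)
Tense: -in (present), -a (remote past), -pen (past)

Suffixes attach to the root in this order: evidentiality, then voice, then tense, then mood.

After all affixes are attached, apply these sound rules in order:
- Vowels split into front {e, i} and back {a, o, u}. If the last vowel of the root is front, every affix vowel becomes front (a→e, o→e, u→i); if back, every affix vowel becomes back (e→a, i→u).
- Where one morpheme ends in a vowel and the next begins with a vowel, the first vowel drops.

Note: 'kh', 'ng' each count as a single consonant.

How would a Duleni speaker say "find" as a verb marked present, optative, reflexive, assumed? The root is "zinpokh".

zinpokhogzunuw

Attach evidentiality assumed -og → zinpokhog.
Attach voice reflexive -z → zinpokhogz.
Attach tense present -in → zinpokhogzin.
Attach mood optative -iw → zinpokhogziniw.
Apply vowel harmony: zinpokhogziniw → zinpokhogzunuw.
Vowel deletion: no change.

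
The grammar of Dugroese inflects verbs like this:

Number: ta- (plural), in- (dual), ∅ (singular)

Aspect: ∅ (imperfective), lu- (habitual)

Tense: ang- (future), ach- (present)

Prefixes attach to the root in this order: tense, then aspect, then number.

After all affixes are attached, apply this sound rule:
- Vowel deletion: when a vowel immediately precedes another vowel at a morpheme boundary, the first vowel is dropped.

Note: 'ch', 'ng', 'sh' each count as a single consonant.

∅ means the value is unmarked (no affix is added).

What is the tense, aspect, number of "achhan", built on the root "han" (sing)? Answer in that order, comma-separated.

Segment: ach-han.
tense: ach- → present.
aspect: ∅ → imperfective.
number: ∅ → singular.

present, imperfective, singular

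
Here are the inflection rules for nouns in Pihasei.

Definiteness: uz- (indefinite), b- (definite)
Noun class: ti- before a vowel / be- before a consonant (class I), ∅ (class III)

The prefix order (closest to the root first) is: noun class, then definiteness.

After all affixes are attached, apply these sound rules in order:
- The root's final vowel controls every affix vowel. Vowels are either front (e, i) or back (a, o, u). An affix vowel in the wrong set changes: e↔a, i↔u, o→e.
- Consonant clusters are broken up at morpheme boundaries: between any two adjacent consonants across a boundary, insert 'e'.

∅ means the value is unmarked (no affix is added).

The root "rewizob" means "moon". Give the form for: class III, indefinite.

uzerewizob

noun class = class III: zero marking, form stays rewizob.
Attach definiteness indefinite uz- → uzrewizob.
Vowel harmony: no change.
Apply epenthesis: uzrewizob → uzerewizob.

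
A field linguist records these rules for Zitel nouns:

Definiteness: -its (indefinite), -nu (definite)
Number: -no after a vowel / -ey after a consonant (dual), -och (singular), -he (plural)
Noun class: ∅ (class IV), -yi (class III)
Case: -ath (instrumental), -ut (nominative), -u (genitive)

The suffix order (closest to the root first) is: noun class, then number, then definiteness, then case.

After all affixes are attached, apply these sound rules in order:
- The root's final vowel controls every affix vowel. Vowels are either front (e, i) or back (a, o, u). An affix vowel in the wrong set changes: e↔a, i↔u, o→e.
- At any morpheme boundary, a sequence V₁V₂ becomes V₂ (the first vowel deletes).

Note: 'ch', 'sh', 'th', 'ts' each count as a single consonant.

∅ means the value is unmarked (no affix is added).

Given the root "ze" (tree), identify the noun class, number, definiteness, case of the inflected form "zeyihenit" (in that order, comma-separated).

Segment: ze-yi-he-nu-ut.
noun class: -yi → class III.
number: -he → plural.
definiteness: -nu → definite.
case: -ut → nominative.

class III, plural, definite, nominative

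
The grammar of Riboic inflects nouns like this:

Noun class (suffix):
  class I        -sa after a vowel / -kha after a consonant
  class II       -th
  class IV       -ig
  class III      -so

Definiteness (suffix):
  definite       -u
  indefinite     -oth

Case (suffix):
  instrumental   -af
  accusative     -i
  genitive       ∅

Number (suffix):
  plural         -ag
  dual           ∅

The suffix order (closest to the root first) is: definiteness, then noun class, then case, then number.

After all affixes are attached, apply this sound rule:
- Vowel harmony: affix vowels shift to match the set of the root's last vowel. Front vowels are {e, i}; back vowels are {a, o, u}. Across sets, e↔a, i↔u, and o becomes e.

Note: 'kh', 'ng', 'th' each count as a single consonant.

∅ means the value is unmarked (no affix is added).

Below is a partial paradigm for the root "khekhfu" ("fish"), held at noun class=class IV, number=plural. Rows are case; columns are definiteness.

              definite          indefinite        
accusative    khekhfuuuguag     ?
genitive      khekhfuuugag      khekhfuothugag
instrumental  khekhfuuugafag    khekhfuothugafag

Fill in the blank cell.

Attach definiteness indefinite -oth → khekhfuoth.
Attach noun class class IV -ig → khekhfuothig.
Attach case accusative -i → khekhfuothigi.
Attach number plural -ag → khekhfuothigiag.
Apply vowel harmony: khekhfuothigiag → khekhfuothuguag.

khekhfuothuguag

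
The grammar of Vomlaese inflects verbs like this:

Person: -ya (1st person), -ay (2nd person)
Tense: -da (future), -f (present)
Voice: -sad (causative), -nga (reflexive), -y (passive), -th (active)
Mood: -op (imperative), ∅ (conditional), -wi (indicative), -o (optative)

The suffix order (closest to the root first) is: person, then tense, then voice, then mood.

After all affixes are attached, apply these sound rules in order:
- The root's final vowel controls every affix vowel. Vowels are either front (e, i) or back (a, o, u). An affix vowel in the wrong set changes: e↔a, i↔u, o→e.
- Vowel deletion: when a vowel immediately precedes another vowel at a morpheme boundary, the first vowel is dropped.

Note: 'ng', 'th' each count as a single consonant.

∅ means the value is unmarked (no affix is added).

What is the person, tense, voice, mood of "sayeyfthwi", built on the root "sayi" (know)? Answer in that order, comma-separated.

Segment: sayi-ay-f-th-wi.
person: -ay → 2nd person.
tense: -f → present.
voice: -th → active.
mood: -wi → indicative.

2nd person, present, active, indicative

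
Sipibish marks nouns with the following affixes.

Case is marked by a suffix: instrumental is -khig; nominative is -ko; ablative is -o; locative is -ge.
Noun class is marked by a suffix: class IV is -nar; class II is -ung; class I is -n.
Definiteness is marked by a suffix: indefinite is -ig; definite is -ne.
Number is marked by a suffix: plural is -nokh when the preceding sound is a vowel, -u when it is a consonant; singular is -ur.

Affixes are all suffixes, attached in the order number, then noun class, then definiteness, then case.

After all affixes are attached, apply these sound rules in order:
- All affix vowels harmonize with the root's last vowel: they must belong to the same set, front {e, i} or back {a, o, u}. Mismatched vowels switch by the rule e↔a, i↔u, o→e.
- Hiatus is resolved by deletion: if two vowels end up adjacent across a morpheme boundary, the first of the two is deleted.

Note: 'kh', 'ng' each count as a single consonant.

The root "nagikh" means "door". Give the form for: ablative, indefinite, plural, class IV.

Attach number plural -u (after consonant 'kh') → nagikhu.
Attach noun class class IV -nar → nagikhunar.
Attach definiteness indefinite -ig → nagikhunarig.
Attach case ablative -o → nagikhunarigo.
Apply vowel harmony: nagikhunarigo → nagikhinerige.
Vowel deletion: no change.

nagikhinerige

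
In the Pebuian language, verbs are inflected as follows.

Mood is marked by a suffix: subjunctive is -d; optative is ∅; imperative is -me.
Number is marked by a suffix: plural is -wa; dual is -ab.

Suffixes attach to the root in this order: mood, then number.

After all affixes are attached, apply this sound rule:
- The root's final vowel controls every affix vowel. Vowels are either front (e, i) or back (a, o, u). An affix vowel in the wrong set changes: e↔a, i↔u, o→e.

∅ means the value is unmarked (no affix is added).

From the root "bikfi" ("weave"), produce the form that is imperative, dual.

bikfimeeb

Attach mood imperative -me → bikfime.
Attach number dual -ab → bikfimeab.
Apply vowel harmony: bikfimeab → bikfimeeb.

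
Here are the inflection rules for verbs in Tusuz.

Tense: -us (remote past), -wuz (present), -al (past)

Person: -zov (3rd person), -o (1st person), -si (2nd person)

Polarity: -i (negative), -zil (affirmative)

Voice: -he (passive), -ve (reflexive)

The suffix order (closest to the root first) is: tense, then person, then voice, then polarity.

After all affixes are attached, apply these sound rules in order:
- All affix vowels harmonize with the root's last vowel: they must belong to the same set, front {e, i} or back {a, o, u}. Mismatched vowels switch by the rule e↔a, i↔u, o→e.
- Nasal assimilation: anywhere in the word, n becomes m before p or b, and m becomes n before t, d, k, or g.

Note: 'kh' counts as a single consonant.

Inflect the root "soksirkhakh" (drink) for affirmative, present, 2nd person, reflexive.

Attach tense present -wuz → soksirkhakhwuz.
Attach person 2nd person -si → soksirkhakhwuzsi.
Attach voice reflexive -ve → soksirkhakhwuzsive.
Attach polarity affirmative -zil → soksirkhakhwuzsivezil.
Apply vowel harmony: soksirkhakhwuzsivezil → soksirkhakhwuzsuvazul.
Nasal assimilation: no change.

soksirkhakhwuzsuvazul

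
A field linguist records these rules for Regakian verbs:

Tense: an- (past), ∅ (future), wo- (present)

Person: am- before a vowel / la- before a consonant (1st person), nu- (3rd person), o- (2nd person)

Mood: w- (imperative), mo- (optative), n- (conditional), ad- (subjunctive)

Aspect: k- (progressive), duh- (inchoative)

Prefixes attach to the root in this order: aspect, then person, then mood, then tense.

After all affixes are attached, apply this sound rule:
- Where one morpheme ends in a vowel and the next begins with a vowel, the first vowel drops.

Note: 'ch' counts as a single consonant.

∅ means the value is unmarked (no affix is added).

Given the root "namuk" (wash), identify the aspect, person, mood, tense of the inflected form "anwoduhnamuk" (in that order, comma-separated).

Segment: an-w-o-duh-namuk.
aspect: duh- → inchoative.
person: o- → 2nd person.
mood: w- → imperative.
tense: an- → past.

inchoative, 2nd person, imperative, past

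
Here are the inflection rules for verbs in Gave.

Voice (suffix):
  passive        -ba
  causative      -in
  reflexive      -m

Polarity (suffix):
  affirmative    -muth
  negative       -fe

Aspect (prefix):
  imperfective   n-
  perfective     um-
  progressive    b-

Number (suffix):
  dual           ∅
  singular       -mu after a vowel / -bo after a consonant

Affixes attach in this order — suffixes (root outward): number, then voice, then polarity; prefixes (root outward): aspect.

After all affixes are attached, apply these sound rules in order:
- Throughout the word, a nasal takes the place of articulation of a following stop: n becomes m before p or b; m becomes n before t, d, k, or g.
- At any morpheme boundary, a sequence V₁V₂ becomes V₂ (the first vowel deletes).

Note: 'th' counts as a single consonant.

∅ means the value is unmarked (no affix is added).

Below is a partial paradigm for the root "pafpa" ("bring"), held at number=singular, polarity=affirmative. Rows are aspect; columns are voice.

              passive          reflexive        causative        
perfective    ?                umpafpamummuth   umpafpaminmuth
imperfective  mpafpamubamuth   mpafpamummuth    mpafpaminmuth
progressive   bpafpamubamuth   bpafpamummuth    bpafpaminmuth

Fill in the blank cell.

umpafpamubamuth

Attach number singular -mu (after vowel 'a') → pafpamu.
Attach voice passive -ba → pafpamuba.
Attach polarity affirmative -muth → pafpamubamuth.
Attach aspect perfective um- → umpafpamubamuth.
Nasal assimilation: no change.
Vowel deletion: no change.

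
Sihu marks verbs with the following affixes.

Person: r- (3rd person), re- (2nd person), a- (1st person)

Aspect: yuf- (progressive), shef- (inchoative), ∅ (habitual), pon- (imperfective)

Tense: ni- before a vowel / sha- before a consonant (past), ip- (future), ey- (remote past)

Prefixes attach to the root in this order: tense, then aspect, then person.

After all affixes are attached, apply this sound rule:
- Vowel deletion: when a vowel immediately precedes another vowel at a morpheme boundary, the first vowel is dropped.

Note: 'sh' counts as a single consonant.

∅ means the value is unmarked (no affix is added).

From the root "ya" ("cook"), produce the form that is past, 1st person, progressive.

ayufshaya

Attach tense past sha- (before consonant 'y') → shaya.
Attach aspect progressive yuf- → yufshaya.
Attach person 1st person a- → ayufshaya.
Vowel deletion: no change.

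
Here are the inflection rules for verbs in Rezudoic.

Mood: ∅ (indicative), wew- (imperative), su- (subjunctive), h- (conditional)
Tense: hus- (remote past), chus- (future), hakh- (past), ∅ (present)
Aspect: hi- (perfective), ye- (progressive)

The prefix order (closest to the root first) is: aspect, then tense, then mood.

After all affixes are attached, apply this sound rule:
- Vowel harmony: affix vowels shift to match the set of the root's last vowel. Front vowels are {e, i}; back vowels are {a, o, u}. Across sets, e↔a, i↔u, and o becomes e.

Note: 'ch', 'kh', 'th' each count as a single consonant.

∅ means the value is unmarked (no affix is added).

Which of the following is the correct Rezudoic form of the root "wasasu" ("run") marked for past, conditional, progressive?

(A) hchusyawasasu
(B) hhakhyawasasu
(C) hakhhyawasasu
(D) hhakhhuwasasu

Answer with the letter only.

Attach aspect progressive ye- → yewasasu.
Attach tense past hakh- → hakhyewasasu.
Attach mood conditional h- → hhakhyewasasu.
Apply vowel harmony: hhakhyewasasu → hhakhyawasasu.
So the correct form is hhakhyawasasu, option (B).
(C) hakhhyawasasu is wrong: it has the affixes in the wrong order.
(D) hhakhhuwasasu is wrong: it uses perfective instead of progressive for aspect.
(A) hchusyawasasu is wrong: it uses future instead of past for tense.

B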